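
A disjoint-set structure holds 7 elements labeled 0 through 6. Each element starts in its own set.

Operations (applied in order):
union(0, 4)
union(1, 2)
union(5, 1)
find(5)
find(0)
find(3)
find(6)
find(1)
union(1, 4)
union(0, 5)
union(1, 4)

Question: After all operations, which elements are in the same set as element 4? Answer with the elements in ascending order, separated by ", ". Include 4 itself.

Answer: 0, 1, 2, 4, 5

Derivation:
Step 1: union(0, 4) -> merged; set of 0 now {0, 4}
Step 2: union(1, 2) -> merged; set of 1 now {1, 2}
Step 3: union(5, 1) -> merged; set of 5 now {1, 2, 5}
Step 4: find(5) -> no change; set of 5 is {1, 2, 5}
Step 5: find(0) -> no change; set of 0 is {0, 4}
Step 6: find(3) -> no change; set of 3 is {3}
Step 7: find(6) -> no change; set of 6 is {6}
Step 8: find(1) -> no change; set of 1 is {1, 2, 5}
Step 9: union(1, 4) -> merged; set of 1 now {0, 1, 2, 4, 5}
Step 10: union(0, 5) -> already same set; set of 0 now {0, 1, 2, 4, 5}
Step 11: union(1, 4) -> already same set; set of 1 now {0, 1, 2, 4, 5}
Component of 4: {0, 1, 2, 4, 5}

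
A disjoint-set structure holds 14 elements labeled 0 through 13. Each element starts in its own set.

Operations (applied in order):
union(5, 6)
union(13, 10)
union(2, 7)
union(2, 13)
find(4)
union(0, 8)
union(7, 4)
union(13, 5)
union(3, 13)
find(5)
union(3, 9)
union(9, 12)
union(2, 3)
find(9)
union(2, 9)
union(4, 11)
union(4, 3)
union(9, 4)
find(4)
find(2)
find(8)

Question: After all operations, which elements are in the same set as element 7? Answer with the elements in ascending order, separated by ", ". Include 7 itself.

Step 1: union(5, 6) -> merged; set of 5 now {5, 6}
Step 2: union(13, 10) -> merged; set of 13 now {10, 13}
Step 3: union(2, 7) -> merged; set of 2 now {2, 7}
Step 4: union(2, 13) -> merged; set of 2 now {2, 7, 10, 13}
Step 5: find(4) -> no change; set of 4 is {4}
Step 6: union(0, 8) -> merged; set of 0 now {0, 8}
Step 7: union(7, 4) -> merged; set of 7 now {2, 4, 7, 10, 13}
Step 8: union(13, 5) -> merged; set of 13 now {2, 4, 5, 6, 7, 10, 13}
Step 9: union(3, 13) -> merged; set of 3 now {2, 3, 4, 5, 6, 7, 10, 13}
Step 10: find(5) -> no change; set of 5 is {2, 3, 4, 5, 6, 7, 10, 13}
Step 11: union(3, 9) -> merged; set of 3 now {2, 3, 4, 5, 6, 7, 9, 10, 13}
Step 12: union(9, 12) -> merged; set of 9 now {2, 3, 4, 5, 6, 7, 9, 10, 12, 13}
Step 13: union(2, 3) -> already same set; set of 2 now {2, 3, 4, 5, 6, 7, 9, 10, 12, 13}
Step 14: find(9) -> no change; set of 9 is {2, 3, 4, 5, 6, 7, 9, 10, 12, 13}
Step 15: union(2, 9) -> already same set; set of 2 now {2, 3, 4, 5, 6, 7, 9, 10, 12, 13}
Step 16: union(4, 11) -> merged; set of 4 now {2, 3, 4, 5, 6, 7, 9, 10, 11, 12, 13}
Step 17: union(4, 3) -> already same set; set of 4 now {2, 3, 4, 5, 6, 7, 9, 10, 11, 12, 13}
Step 18: union(9, 4) -> already same set; set of 9 now {2, 3, 4, 5, 6, 7, 9, 10, 11, 12, 13}
Step 19: find(4) -> no change; set of 4 is {2, 3, 4, 5, 6, 7, 9, 10, 11, 12, 13}
Step 20: find(2) -> no change; set of 2 is {2, 3, 4, 5, 6, 7, 9, 10, 11, 12, 13}
Step 21: find(8) -> no change; set of 8 is {0, 8}
Component of 7: {2, 3, 4, 5, 6, 7, 9, 10, 11, 12, 13}

Answer: 2, 3, 4, 5, 6, 7, 9, 10, 11, 12, 13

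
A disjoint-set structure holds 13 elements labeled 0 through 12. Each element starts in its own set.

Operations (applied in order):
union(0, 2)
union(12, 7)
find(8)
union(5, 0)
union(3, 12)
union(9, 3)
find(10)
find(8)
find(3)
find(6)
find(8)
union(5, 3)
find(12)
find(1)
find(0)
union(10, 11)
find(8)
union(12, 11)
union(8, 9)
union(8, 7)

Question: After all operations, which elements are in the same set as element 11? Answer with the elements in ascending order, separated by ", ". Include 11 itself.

Answer: 0, 2, 3, 5, 7, 8, 9, 10, 11, 12

Derivation:
Step 1: union(0, 2) -> merged; set of 0 now {0, 2}
Step 2: union(12, 7) -> merged; set of 12 now {7, 12}
Step 3: find(8) -> no change; set of 8 is {8}
Step 4: union(5, 0) -> merged; set of 5 now {0, 2, 5}
Step 5: union(3, 12) -> merged; set of 3 now {3, 7, 12}
Step 6: union(9, 3) -> merged; set of 9 now {3, 7, 9, 12}
Step 7: find(10) -> no change; set of 10 is {10}
Step 8: find(8) -> no change; set of 8 is {8}
Step 9: find(3) -> no change; set of 3 is {3, 7, 9, 12}
Step 10: find(6) -> no change; set of 6 is {6}
Step 11: find(8) -> no change; set of 8 is {8}
Step 12: union(5, 3) -> merged; set of 5 now {0, 2, 3, 5, 7, 9, 12}
Step 13: find(12) -> no change; set of 12 is {0, 2, 3, 5, 7, 9, 12}
Step 14: find(1) -> no change; set of 1 is {1}
Step 15: find(0) -> no change; set of 0 is {0, 2, 3, 5, 7, 9, 12}
Step 16: union(10, 11) -> merged; set of 10 now {10, 11}
Step 17: find(8) -> no change; set of 8 is {8}
Step 18: union(12, 11) -> merged; set of 12 now {0, 2, 3, 5, 7, 9, 10, 11, 12}
Step 19: union(8, 9) -> merged; set of 8 now {0, 2, 3, 5, 7, 8, 9, 10, 11, 12}
Step 20: union(8, 7) -> already same set; set of 8 now {0, 2, 3, 5, 7, 8, 9, 10, 11, 12}
Component of 11: {0, 2, 3, 5, 7, 8, 9, 10, 11, 12}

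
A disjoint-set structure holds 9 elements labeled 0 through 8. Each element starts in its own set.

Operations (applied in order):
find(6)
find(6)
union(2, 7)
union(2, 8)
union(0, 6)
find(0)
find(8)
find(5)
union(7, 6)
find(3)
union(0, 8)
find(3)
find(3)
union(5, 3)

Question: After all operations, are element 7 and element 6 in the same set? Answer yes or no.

Step 1: find(6) -> no change; set of 6 is {6}
Step 2: find(6) -> no change; set of 6 is {6}
Step 3: union(2, 7) -> merged; set of 2 now {2, 7}
Step 4: union(2, 8) -> merged; set of 2 now {2, 7, 8}
Step 5: union(0, 6) -> merged; set of 0 now {0, 6}
Step 6: find(0) -> no change; set of 0 is {0, 6}
Step 7: find(8) -> no change; set of 8 is {2, 7, 8}
Step 8: find(5) -> no change; set of 5 is {5}
Step 9: union(7, 6) -> merged; set of 7 now {0, 2, 6, 7, 8}
Step 10: find(3) -> no change; set of 3 is {3}
Step 11: union(0, 8) -> already same set; set of 0 now {0, 2, 6, 7, 8}
Step 12: find(3) -> no change; set of 3 is {3}
Step 13: find(3) -> no change; set of 3 is {3}
Step 14: union(5, 3) -> merged; set of 5 now {3, 5}
Set of 7: {0, 2, 6, 7, 8}; 6 is a member.

Answer: yes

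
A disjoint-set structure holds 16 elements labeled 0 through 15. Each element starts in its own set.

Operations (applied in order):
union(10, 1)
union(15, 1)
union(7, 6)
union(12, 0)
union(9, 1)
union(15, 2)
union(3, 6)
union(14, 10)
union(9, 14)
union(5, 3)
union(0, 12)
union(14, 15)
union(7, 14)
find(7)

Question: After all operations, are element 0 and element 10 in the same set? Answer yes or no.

Answer: no

Derivation:
Step 1: union(10, 1) -> merged; set of 10 now {1, 10}
Step 2: union(15, 1) -> merged; set of 15 now {1, 10, 15}
Step 3: union(7, 6) -> merged; set of 7 now {6, 7}
Step 4: union(12, 0) -> merged; set of 12 now {0, 12}
Step 5: union(9, 1) -> merged; set of 9 now {1, 9, 10, 15}
Step 6: union(15, 2) -> merged; set of 15 now {1, 2, 9, 10, 15}
Step 7: union(3, 6) -> merged; set of 3 now {3, 6, 7}
Step 8: union(14, 10) -> merged; set of 14 now {1, 2, 9, 10, 14, 15}
Step 9: union(9, 14) -> already same set; set of 9 now {1, 2, 9, 10, 14, 15}
Step 10: union(5, 3) -> merged; set of 5 now {3, 5, 6, 7}
Step 11: union(0, 12) -> already same set; set of 0 now {0, 12}
Step 12: union(14, 15) -> already same set; set of 14 now {1, 2, 9, 10, 14, 15}
Step 13: union(7, 14) -> merged; set of 7 now {1, 2, 3, 5, 6, 7, 9, 10, 14, 15}
Step 14: find(7) -> no change; set of 7 is {1, 2, 3, 5, 6, 7, 9, 10, 14, 15}
Set of 0: {0, 12}; 10 is not a member.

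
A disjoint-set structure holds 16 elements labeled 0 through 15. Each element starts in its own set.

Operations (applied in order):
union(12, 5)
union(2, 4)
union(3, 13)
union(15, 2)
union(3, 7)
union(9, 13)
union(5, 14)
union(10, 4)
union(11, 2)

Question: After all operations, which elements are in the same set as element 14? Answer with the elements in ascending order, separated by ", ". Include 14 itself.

Answer: 5, 12, 14

Derivation:
Step 1: union(12, 5) -> merged; set of 12 now {5, 12}
Step 2: union(2, 4) -> merged; set of 2 now {2, 4}
Step 3: union(3, 13) -> merged; set of 3 now {3, 13}
Step 4: union(15, 2) -> merged; set of 15 now {2, 4, 15}
Step 5: union(3, 7) -> merged; set of 3 now {3, 7, 13}
Step 6: union(9, 13) -> merged; set of 9 now {3, 7, 9, 13}
Step 7: union(5, 14) -> merged; set of 5 now {5, 12, 14}
Step 8: union(10, 4) -> merged; set of 10 now {2, 4, 10, 15}
Step 9: union(11, 2) -> merged; set of 11 now {2, 4, 10, 11, 15}
Component of 14: {5, 12, 14}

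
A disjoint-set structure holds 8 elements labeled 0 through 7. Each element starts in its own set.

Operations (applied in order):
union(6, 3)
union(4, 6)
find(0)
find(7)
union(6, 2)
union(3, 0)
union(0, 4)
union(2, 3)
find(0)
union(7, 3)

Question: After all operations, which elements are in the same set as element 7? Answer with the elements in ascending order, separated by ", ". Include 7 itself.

Step 1: union(6, 3) -> merged; set of 6 now {3, 6}
Step 2: union(4, 6) -> merged; set of 4 now {3, 4, 6}
Step 3: find(0) -> no change; set of 0 is {0}
Step 4: find(7) -> no change; set of 7 is {7}
Step 5: union(6, 2) -> merged; set of 6 now {2, 3, 4, 6}
Step 6: union(3, 0) -> merged; set of 3 now {0, 2, 3, 4, 6}
Step 7: union(0, 4) -> already same set; set of 0 now {0, 2, 3, 4, 6}
Step 8: union(2, 3) -> already same set; set of 2 now {0, 2, 3, 4, 6}
Step 9: find(0) -> no change; set of 0 is {0, 2, 3, 4, 6}
Step 10: union(7, 3) -> merged; set of 7 now {0, 2, 3, 4, 6, 7}
Component of 7: {0, 2, 3, 4, 6, 7}

Answer: 0, 2, 3, 4, 6, 7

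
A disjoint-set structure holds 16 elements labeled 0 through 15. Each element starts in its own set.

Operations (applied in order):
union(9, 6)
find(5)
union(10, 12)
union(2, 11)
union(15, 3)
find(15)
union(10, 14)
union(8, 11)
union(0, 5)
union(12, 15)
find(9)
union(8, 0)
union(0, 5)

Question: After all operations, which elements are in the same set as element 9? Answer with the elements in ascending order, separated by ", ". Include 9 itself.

Step 1: union(9, 6) -> merged; set of 9 now {6, 9}
Step 2: find(5) -> no change; set of 5 is {5}
Step 3: union(10, 12) -> merged; set of 10 now {10, 12}
Step 4: union(2, 11) -> merged; set of 2 now {2, 11}
Step 5: union(15, 3) -> merged; set of 15 now {3, 15}
Step 6: find(15) -> no change; set of 15 is {3, 15}
Step 7: union(10, 14) -> merged; set of 10 now {10, 12, 14}
Step 8: union(8, 11) -> merged; set of 8 now {2, 8, 11}
Step 9: union(0, 5) -> merged; set of 0 now {0, 5}
Step 10: union(12, 15) -> merged; set of 12 now {3, 10, 12, 14, 15}
Step 11: find(9) -> no change; set of 9 is {6, 9}
Step 12: union(8, 0) -> merged; set of 8 now {0, 2, 5, 8, 11}
Step 13: union(0, 5) -> already same set; set of 0 now {0, 2, 5, 8, 11}
Component of 9: {6, 9}

Answer: 6, 9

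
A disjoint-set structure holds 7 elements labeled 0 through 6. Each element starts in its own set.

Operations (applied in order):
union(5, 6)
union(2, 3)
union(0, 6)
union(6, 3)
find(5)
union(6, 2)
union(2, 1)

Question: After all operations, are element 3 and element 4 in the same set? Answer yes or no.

Step 1: union(5, 6) -> merged; set of 5 now {5, 6}
Step 2: union(2, 3) -> merged; set of 2 now {2, 3}
Step 3: union(0, 6) -> merged; set of 0 now {0, 5, 6}
Step 4: union(6, 3) -> merged; set of 6 now {0, 2, 3, 5, 6}
Step 5: find(5) -> no change; set of 5 is {0, 2, 3, 5, 6}
Step 6: union(6, 2) -> already same set; set of 6 now {0, 2, 3, 5, 6}
Step 7: union(2, 1) -> merged; set of 2 now {0, 1, 2, 3, 5, 6}
Set of 3: {0, 1, 2, 3, 5, 6}; 4 is not a member.

Answer: no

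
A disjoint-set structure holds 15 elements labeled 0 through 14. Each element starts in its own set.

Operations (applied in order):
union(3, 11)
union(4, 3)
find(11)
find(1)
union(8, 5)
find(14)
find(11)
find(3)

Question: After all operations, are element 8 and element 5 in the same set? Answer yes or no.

Answer: yes

Derivation:
Step 1: union(3, 11) -> merged; set of 3 now {3, 11}
Step 2: union(4, 3) -> merged; set of 4 now {3, 4, 11}
Step 3: find(11) -> no change; set of 11 is {3, 4, 11}
Step 4: find(1) -> no change; set of 1 is {1}
Step 5: union(8, 5) -> merged; set of 8 now {5, 8}
Step 6: find(14) -> no change; set of 14 is {14}
Step 7: find(11) -> no change; set of 11 is {3, 4, 11}
Step 8: find(3) -> no change; set of 3 is {3, 4, 11}
Set of 8: {5, 8}; 5 is a member.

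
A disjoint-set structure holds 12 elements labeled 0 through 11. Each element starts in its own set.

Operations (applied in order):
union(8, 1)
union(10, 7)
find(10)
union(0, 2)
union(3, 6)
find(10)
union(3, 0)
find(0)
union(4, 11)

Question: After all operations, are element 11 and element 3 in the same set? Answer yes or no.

Answer: no

Derivation:
Step 1: union(8, 1) -> merged; set of 8 now {1, 8}
Step 2: union(10, 7) -> merged; set of 10 now {7, 10}
Step 3: find(10) -> no change; set of 10 is {7, 10}
Step 4: union(0, 2) -> merged; set of 0 now {0, 2}
Step 5: union(3, 6) -> merged; set of 3 now {3, 6}
Step 6: find(10) -> no change; set of 10 is {7, 10}
Step 7: union(3, 0) -> merged; set of 3 now {0, 2, 3, 6}
Step 8: find(0) -> no change; set of 0 is {0, 2, 3, 6}
Step 9: union(4, 11) -> merged; set of 4 now {4, 11}
Set of 11: {4, 11}; 3 is not a member.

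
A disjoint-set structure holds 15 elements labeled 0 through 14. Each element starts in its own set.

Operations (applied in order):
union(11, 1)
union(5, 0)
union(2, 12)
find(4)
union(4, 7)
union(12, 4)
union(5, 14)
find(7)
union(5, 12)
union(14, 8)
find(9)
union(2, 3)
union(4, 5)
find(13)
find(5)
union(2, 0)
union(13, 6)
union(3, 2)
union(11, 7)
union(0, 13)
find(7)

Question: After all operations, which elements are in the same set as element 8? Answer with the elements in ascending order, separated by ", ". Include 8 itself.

Step 1: union(11, 1) -> merged; set of 11 now {1, 11}
Step 2: union(5, 0) -> merged; set of 5 now {0, 5}
Step 3: union(2, 12) -> merged; set of 2 now {2, 12}
Step 4: find(4) -> no change; set of 4 is {4}
Step 5: union(4, 7) -> merged; set of 4 now {4, 7}
Step 6: union(12, 4) -> merged; set of 12 now {2, 4, 7, 12}
Step 7: union(5, 14) -> merged; set of 5 now {0, 5, 14}
Step 8: find(7) -> no change; set of 7 is {2, 4, 7, 12}
Step 9: union(5, 12) -> merged; set of 5 now {0, 2, 4, 5, 7, 12, 14}
Step 10: union(14, 8) -> merged; set of 14 now {0, 2, 4, 5, 7, 8, 12, 14}
Step 11: find(9) -> no change; set of 9 is {9}
Step 12: union(2, 3) -> merged; set of 2 now {0, 2, 3, 4, 5, 7, 8, 12, 14}
Step 13: union(4, 5) -> already same set; set of 4 now {0, 2, 3, 4, 5, 7, 8, 12, 14}
Step 14: find(13) -> no change; set of 13 is {13}
Step 15: find(5) -> no change; set of 5 is {0, 2, 3, 4, 5, 7, 8, 12, 14}
Step 16: union(2, 0) -> already same set; set of 2 now {0, 2, 3, 4, 5, 7, 8, 12, 14}
Step 17: union(13, 6) -> merged; set of 13 now {6, 13}
Step 18: union(3, 2) -> already same set; set of 3 now {0, 2, 3, 4, 5, 7, 8, 12, 14}
Step 19: union(11, 7) -> merged; set of 11 now {0, 1, 2, 3, 4, 5, 7, 8, 11, 12, 14}
Step 20: union(0, 13) -> merged; set of 0 now {0, 1, 2, 3, 4, 5, 6, 7, 8, 11, 12, 13, 14}
Step 21: find(7) -> no change; set of 7 is {0, 1, 2, 3, 4, 5, 6, 7, 8, 11, 12, 13, 14}
Component of 8: {0, 1, 2, 3, 4, 5, 6, 7, 8, 11, 12, 13, 14}

Answer: 0, 1, 2, 3, 4, 5, 6, 7, 8, 11, 12, 13, 14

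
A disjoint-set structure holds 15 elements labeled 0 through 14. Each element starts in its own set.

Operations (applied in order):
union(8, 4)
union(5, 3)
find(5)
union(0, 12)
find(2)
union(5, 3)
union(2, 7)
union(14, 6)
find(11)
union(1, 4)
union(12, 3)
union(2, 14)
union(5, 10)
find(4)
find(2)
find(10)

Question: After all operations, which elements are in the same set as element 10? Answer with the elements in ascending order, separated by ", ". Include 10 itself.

Answer: 0, 3, 5, 10, 12

Derivation:
Step 1: union(8, 4) -> merged; set of 8 now {4, 8}
Step 2: union(5, 3) -> merged; set of 5 now {3, 5}
Step 3: find(5) -> no change; set of 5 is {3, 5}
Step 4: union(0, 12) -> merged; set of 0 now {0, 12}
Step 5: find(2) -> no change; set of 2 is {2}
Step 6: union(5, 3) -> already same set; set of 5 now {3, 5}
Step 7: union(2, 7) -> merged; set of 2 now {2, 7}
Step 8: union(14, 6) -> merged; set of 14 now {6, 14}
Step 9: find(11) -> no change; set of 11 is {11}
Step 10: union(1, 4) -> merged; set of 1 now {1, 4, 8}
Step 11: union(12, 3) -> merged; set of 12 now {0, 3, 5, 12}
Step 12: union(2, 14) -> merged; set of 2 now {2, 6, 7, 14}
Step 13: union(5, 10) -> merged; set of 5 now {0, 3, 5, 10, 12}
Step 14: find(4) -> no change; set of 4 is {1, 4, 8}
Step 15: find(2) -> no change; set of 2 is {2, 6, 7, 14}
Step 16: find(10) -> no change; set of 10 is {0, 3, 5, 10, 12}
Component of 10: {0, 3, 5, 10, 12}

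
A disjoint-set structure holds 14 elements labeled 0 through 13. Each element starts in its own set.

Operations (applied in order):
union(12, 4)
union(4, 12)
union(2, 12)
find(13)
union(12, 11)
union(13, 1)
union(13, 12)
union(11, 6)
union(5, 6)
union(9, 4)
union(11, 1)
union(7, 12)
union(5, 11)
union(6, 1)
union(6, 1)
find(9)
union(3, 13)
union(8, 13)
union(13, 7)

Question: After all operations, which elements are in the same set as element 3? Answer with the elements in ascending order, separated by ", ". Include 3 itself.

Answer: 1, 2, 3, 4, 5, 6, 7, 8, 9, 11, 12, 13

Derivation:
Step 1: union(12, 4) -> merged; set of 12 now {4, 12}
Step 2: union(4, 12) -> already same set; set of 4 now {4, 12}
Step 3: union(2, 12) -> merged; set of 2 now {2, 4, 12}
Step 4: find(13) -> no change; set of 13 is {13}
Step 5: union(12, 11) -> merged; set of 12 now {2, 4, 11, 12}
Step 6: union(13, 1) -> merged; set of 13 now {1, 13}
Step 7: union(13, 12) -> merged; set of 13 now {1, 2, 4, 11, 12, 13}
Step 8: union(11, 6) -> merged; set of 11 now {1, 2, 4, 6, 11, 12, 13}
Step 9: union(5, 6) -> merged; set of 5 now {1, 2, 4, 5, 6, 11, 12, 13}
Step 10: union(9, 4) -> merged; set of 9 now {1, 2, 4, 5, 6, 9, 11, 12, 13}
Step 11: union(11, 1) -> already same set; set of 11 now {1, 2, 4, 5, 6, 9, 11, 12, 13}
Step 12: union(7, 12) -> merged; set of 7 now {1, 2, 4, 5, 6, 7, 9, 11, 12, 13}
Step 13: union(5, 11) -> already same set; set of 5 now {1, 2, 4, 5, 6, 7, 9, 11, 12, 13}
Step 14: union(6, 1) -> already same set; set of 6 now {1, 2, 4, 5, 6, 7, 9, 11, 12, 13}
Step 15: union(6, 1) -> already same set; set of 6 now {1, 2, 4, 5, 6, 7, 9, 11, 12, 13}
Step 16: find(9) -> no change; set of 9 is {1, 2, 4, 5, 6, 7, 9, 11, 12, 13}
Step 17: union(3, 13) -> merged; set of 3 now {1, 2, 3, 4, 5, 6, 7, 9, 11, 12, 13}
Step 18: union(8, 13) -> merged; set of 8 now {1, 2, 3, 4, 5, 6, 7, 8, 9, 11, 12, 13}
Step 19: union(13, 7) -> already same set; set of 13 now {1, 2, 3, 4, 5, 6, 7, 8, 9, 11, 12, 13}
Component of 3: {1, 2, 3, 4, 5, 6, 7, 8, 9, 11, 12, 13}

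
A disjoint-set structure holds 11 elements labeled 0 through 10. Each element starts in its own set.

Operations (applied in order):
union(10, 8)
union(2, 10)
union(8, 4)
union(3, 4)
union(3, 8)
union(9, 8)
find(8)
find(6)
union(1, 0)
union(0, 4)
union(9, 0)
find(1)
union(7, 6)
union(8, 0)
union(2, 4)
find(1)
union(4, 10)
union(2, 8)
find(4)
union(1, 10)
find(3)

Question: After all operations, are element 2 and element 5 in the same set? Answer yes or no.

Answer: no

Derivation:
Step 1: union(10, 8) -> merged; set of 10 now {8, 10}
Step 2: union(2, 10) -> merged; set of 2 now {2, 8, 10}
Step 3: union(8, 4) -> merged; set of 8 now {2, 4, 8, 10}
Step 4: union(3, 4) -> merged; set of 3 now {2, 3, 4, 8, 10}
Step 5: union(3, 8) -> already same set; set of 3 now {2, 3, 4, 8, 10}
Step 6: union(9, 8) -> merged; set of 9 now {2, 3, 4, 8, 9, 10}
Step 7: find(8) -> no change; set of 8 is {2, 3, 4, 8, 9, 10}
Step 8: find(6) -> no change; set of 6 is {6}
Step 9: union(1, 0) -> merged; set of 1 now {0, 1}
Step 10: union(0, 4) -> merged; set of 0 now {0, 1, 2, 3, 4, 8, 9, 10}
Step 11: union(9, 0) -> already same set; set of 9 now {0, 1, 2, 3, 4, 8, 9, 10}
Step 12: find(1) -> no change; set of 1 is {0, 1, 2, 3, 4, 8, 9, 10}
Step 13: union(7, 6) -> merged; set of 7 now {6, 7}
Step 14: union(8, 0) -> already same set; set of 8 now {0, 1, 2, 3, 4, 8, 9, 10}
Step 15: union(2, 4) -> already same set; set of 2 now {0, 1, 2, 3, 4, 8, 9, 10}
Step 16: find(1) -> no change; set of 1 is {0, 1, 2, 3, 4, 8, 9, 10}
Step 17: union(4, 10) -> already same set; set of 4 now {0, 1, 2, 3, 4, 8, 9, 10}
Step 18: union(2, 8) -> already same set; set of 2 now {0, 1, 2, 3, 4, 8, 9, 10}
Step 19: find(4) -> no change; set of 4 is {0, 1, 2, 3, 4, 8, 9, 10}
Step 20: union(1, 10) -> already same set; set of 1 now {0, 1, 2, 3, 4, 8, 9, 10}
Step 21: find(3) -> no change; set of 3 is {0, 1, 2, 3, 4, 8, 9, 10}
Set of 2: {0, 1, 2, 3, 4, 8, 9, 10}; 5 is not a member.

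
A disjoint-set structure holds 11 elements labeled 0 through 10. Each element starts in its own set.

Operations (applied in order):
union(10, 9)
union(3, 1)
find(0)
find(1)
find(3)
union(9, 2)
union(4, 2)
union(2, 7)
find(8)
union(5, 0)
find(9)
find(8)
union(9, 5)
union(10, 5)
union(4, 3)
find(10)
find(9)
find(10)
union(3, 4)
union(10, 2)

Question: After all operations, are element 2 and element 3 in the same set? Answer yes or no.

Answer: yes

Derivation:
Step 1: union(10, 9) -> merged; set of 10 now {9, 10}
Step 2: union(3, 1) -> merged; set of 3 now {1, 3}
Step 3: find(0) -> no change; set of 0 is {0}
Step 4: find(1) -> no change; set of 1 is {1, 3}
Step 5: find(3) -> no change; set of 3 is {1, 3}
Step 6: union(9, 2) -> merged; set of 9 now {2, 9, 10}
Step 7: union(4, 2) -> merged; set of 4 now {2, 4, 9, 10}
Step 8: union(2, 7) -> merged; set of 2 now {2, 4, 7, 9, 10}
Step 9: find(8) -> no change; set of 8 is {8}
Step 10: union(5, 0) -> merged; set of 5 now {0, 5}
Step 11: find(9) -> no change; set of 9 is {2, 4, 7, 9, 10}
Step 12: find(8) -> no change; set of 8 is {8}
Step 13: union(9, 5) -> merged; set of 9 now {0, 2, 4, 5, 7, 9, 10}
Step 14: union(10, 5) -> already same set; set of 10 now {0, 2, 4, 5, 7, 9, 10}
Step 15: union(4, 3) -> merged; set of 4 now {0, 1, 2, 3, 4, 5, 7, 9, 10}
Step 16: find(10) -> no change; set of 10 is {0, 1, 2, 3, 4, 5, 7, 9, 10}
Step 17: find(9) -> no change; set of 9 is {0, 1, 2, 3, 4, 5, 7, 9, 10}
Step 18: find(10) -> no change; set of 10 is {0, 1, 2, 3, 4, 5, 7, 9, 10}
Step 19: union(3, 4) -> already same set; set of 3 now {0, 1, 2, 3, 4, 5, 7, 9, 10}
Step 20: union(10, 2) -> already same set; set of 10 now {0, 1, 2, 3, 4, 5, 7, 9, 10}
Set of 2: {0, 1, 2, 3, 4, 5, 7, 9, 10}; 3 is a member.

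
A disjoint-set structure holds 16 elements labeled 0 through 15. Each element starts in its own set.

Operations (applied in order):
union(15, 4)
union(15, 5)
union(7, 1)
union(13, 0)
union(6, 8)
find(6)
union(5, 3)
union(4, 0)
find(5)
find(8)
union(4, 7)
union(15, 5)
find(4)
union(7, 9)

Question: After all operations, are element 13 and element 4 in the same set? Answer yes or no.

Answer: yes

Derivation:
Step 1: union(15, 4) -> merged; set of 15 now {4, 15}
Step 2: union(15, 5) -> merged; set of 15 now {4, 5, 15}
Step 3: union(7, 1) -> merged; set of 7 now {1, 7}
Step 4: union(13, 0) -> merged; set of 13 now {0, 13}
Step 5: union(6, 8) -> merged; set of 6 now {6, 8}
Step 6: find(6) -> no change; set of 6 is {6, 8}
Step 7: union(5, 3) -> merged; set of 5 now {3, 4, 5, 15}
Step 8: union(4, 0) -> merged; set of 4 now {0, 3, 4, 5, 13, 15}
Step 9: find(5) -> no change; set of 5 is {0, 3, 4, 5, 13, 15}
Step 10: find(8) -> no change; set of 8 is {6, 8}
Step 11: union(4, 7) -> merged; set of 4 now {0, 1, 3, 4, 5, 7, 13, 15}
Step 12: union(15, 5) -> already same set; set of 15 now {0, 1, 3, 4, 5, 7, 13, 15}
Step 13: find(4) -> no change; set of 4 is {0, 1, 3, 4, 5, 7, 13, 15}
Step 14: union(7, 9) -> merged; set of 7 now {0, 1, 3, 4, 5, 7, 9, 13, 15}
Set of 13: {0, 1, 3, 4, 5, 7, 9, 13, 15}; 4 is a member.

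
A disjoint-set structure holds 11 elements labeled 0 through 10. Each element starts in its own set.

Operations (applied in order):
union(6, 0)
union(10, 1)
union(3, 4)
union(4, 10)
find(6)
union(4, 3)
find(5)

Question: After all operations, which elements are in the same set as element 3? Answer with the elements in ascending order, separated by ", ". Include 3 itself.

Answer: 1, 3, 4, 10

Derivation:
Step 1: union(6, 0) -> merged; set of 6 now {0, 6}
Step 2: union(10, 1) -> merged; set of 10 now {1, 10}
Step 3: union(3, 4) -> merged; set of 3 now {3, 4}
Step 4: union(4, 10) -> merged; set of 4 now {1, 3, 4, 10}
Step 5: find(6) -> no change; set of 6 is {0, 6}
Step 6: union(4, 3) -> already same set; set of 4 now {1, 3, 4, 10}
Step 7: find(5) -> no change; set of 5 is {5}
Component of 3: {1, 3, 4, 10}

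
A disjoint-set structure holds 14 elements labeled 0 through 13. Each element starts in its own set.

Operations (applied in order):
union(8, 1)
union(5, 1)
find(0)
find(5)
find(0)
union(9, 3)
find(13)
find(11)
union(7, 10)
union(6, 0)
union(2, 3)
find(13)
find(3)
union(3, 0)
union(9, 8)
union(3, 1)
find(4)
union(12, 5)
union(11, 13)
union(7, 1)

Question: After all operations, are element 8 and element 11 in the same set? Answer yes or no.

Step 1: union(8, 1) -> merged; set of 8 now {1, 8}
Step 2: union(5, 1) -> merged; set of 5 now {1, 5, 8}
Step 3: find(0) -> no change; set of 0 is {0}
Step 4: find(5) -> no change; set of 5 is {1, 5, 8}
Step 5: find(0) -> no change; set of 0 is {0}
Step 6: union(9, 3) -> merged; set of 9 now {3, 9}
Step 7: find(13) -> no change; set of 13 is {13}
Step 8: find(11) -> no change; set of 11 is {11}
Step 9: union(7, 10) -> merged; set of 7 now {7, 10}
Step 10: union(6, 0) -> merged; set of 6 now {0, 6}
Step 11: union(2, 3) -> merged; set of 2 now {2, 3, 9}
Step 12: find(13) -> no change; set of 13 is {13}
Step 13: find(3) -> no change; set of 3 is {2, 3, 9}
Step 14: union(3, 0) -> merged; set of 3 now {0, 2, 3, 6, 9}
Step 15: union(9, 8) -> merged; set of 9 now {0, 1, 2, 3, 5, 6, 8, 9}
Step 16: union(3, 1) -> already same set; set of 3 now {0, 1, 2, 3, 5, 6, 8, 9}
Step 17: find(4) -> no change; set of 4 is {4}
Step 18: union(12, 5) -> merged; set of 12 now {0, 1, 2, 3, 5, 6, 8, 9, 12}
Step 19: union(11, 13) -> merged; set of 11 now {11, 13}
Step 20: union(7, 1) -> merged; set of 7 now {0, 1, 2, 3, 5, 6, 7, 8, 9, 10, 12}
Set of 8: {0, 1, 2, 3, 5, 6, 7, 8, 9, 10, 12}; 11 is not a member.

Answer: no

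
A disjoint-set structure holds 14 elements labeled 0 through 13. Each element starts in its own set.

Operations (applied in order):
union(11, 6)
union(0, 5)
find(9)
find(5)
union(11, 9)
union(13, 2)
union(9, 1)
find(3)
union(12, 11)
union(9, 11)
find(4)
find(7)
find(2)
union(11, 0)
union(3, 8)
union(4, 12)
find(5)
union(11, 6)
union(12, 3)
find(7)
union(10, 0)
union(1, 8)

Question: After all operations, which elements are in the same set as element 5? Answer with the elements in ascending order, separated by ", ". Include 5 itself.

Step 1: union(11, 6) -> merged; set of 11 now {6, 11}
Step 2: union(0, 5) -> merged; set of 0 now {0, 5}
Step 3: find(9) -> no change; set of 9 is {9}
Step 4: find(5) -> no change; set of 5 is {0, 5}
Step 5: union(11, 9) -> merged; set of 11 now {6, 9, 11}
Step 6: union(13, 2) -> merged; set of 13 now {2, 13}
Step 7: union(9, 1) -> merged; set of 9 now {1, 6, 9, 11}
Step 8: find(3) -> no change; set of 3 is {3}
Step 9: union(12, 11) -> merged; set of 12 now {1, 6, 9, 11, 12}
Step 10: union(9, 11) -> already same set; set of 9 now {1, 6, 9, 11, 12}
Step 11: find(4) -> no change; set of 4 is {4}
Step 12: find(7) -> no change; set of 7 is {7}
Step 13: find(2) -> no change; set of 2 is {2, 13}
Step 14: union(11, 0) -> merged; set of 11 now {0, 1, 5, 6, 9, 11, 12}
Step 15: union(3, 8) -> merged; set of 3 now {3, 8}
Step 16: union(4, 12) -> merged; set of 4 now {0, 1, 4, 5, 6, 9, 11, 12}
Step 17: find(5) -> no change; set of 5 is {0, 1, 4, 5, 6, 9, 11, 12}
Step 18: union(11, 6) -> already same set; set of 11 now {0, 1, 4, 5, 6, 9, 11, 12}
Step 19: union(12, 3) -> merged; set of 12 now {0, 1, 3, 4, 5, 6, 8, 9, 11, 12}
Step 20: find(7) -> no change; set of 7 is {7}
Step 21: union(10, 0) -> merged; set of 10 now {0, 1, 3, 4, 5, 6, 8, 9, 10, 11, 12}
Step 22: union(1, 8) -> already same set; set of 1 now {0, 1, 3, 4, 5, 6, 8, 9, 10, 11, 12}
Component of 5: {0, 1, 3, 4, 5, 6, 8, 9, 10, 11, 12}

Answer: 0, 1, 3, 4, 5, 6, 8, 9, 10, 11, 12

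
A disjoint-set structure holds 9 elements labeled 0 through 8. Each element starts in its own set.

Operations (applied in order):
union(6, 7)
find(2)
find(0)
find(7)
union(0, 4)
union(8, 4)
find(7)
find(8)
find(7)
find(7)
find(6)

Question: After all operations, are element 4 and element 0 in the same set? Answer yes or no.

Answer: yes

Derivation:
Step 1: union(6, 7) -> merged; set of 6 now {6, 7}
Step 2: find(2) -> no change; set of 2 is {2}
Step 3: find(0) -> no change; set of 0 is {0}
Step 4: find(7) -> no change; set of 7 is {6, 7}
Step 5: union(0, 4) -> merged; set of 0 now {0, 4}
Step 6: union(8, 4) -> merged; set of 8 now {0, 4, 8}
Step 7: find(7) -> no change; set of 7 is {6, 7}
Step 8: find(8) -> no change; set of 8 is {0, 4, 8}
Step 9: find(7) -> no change; set of 7 is {6, 7}
Step 10: find(7) -> no change; set of 7 is {6, 7}
Step 11: find(6) -> no change; set of 6 is {6, 7}
Set of 4: {0, 4, 8}; 0 is a member.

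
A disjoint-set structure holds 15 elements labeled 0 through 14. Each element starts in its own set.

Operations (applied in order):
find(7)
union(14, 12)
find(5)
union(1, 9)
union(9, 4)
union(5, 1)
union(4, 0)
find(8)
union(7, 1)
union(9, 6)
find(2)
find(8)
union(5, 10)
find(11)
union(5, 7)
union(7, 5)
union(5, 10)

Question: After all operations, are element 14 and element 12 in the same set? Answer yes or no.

Step 1: find(7) -> no change; set of 7 is {7}
Step 2: union(14, 12) -> merged; set of 14 now {12, 14}
Step 3: find(5) -> no change; set of 5 is {5}
Step 4: union(1, 9) -> merged; set of 1 now {1, 9}
Step 5: union(9, 4) -> merged; set of 9 now {1, 4, 9}
Step 6: union(5, 1) -> merged; set of 5 now {1, 4, 5, 9}
Step 7: union(4, 0) -> merged; set of 4 now {0, 1, 4, 5, 9}
Step 8: find(8) -> no change; set of 8 is {8}
Step 9: union(7, 1) -> merged; set of 7 now {0, 1, 4, 5, 7, 9}
Step 10: union(9, 6) -> merged; set of 9 now {0, 1, 4, 5, 6, 7, 9}
Step 11: find(2) -> no change; set of 2 is {2}
Step 12: find(8) -> no change; set of 8 is {8}
Step 13: union(5, 10) -> merged; set of 5 now {0, 1, 4, 5, 6, 7, 9, 10}
Step 14: find(11) -> no change; set of 11 is {11}
Step 15: union(5, 7) -> already same set; set of 5 now {0, 1, 4, 5, 6, 7, 9, 10}
Step 16: union(7, 5) -> already same set; set of 7 now {0, 1, 4, 5, 6, 7, 9, 10}
Step 17: union(5, 10) -> already same set; set of 5 now {0, 1, 4, 5, 6, 7, 9, 10}
Set of 14: {12, 14}; 12 is a member.

Answer: yes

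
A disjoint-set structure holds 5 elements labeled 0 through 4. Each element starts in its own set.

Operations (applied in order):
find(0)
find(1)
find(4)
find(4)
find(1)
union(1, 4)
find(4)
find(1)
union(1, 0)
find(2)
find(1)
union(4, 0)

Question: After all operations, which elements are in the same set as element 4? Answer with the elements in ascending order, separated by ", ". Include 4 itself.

Step 1: find(0) -> no change; set of 0 is {0}
Step 2: find(1) -> no change; set of 1 is {1}
Step 3: find(4) -> no change; set of 4 is {4}
Step 4: find(4) -> no change; set of 4 is {4}
Step 5: find(1) -> no change; set of 1 is {1}
Step 6: union(1, 4) -> merged; set of 1 now {1, 4}
Step 7: find(4) -> no change; set of 4 is {1, 4}
Step 8: find(1) -> no change; set of 1 is {1, 4}
Step 9: union(1, 0) -> merged; set of 1 now {0, 1, 4}
Step 10: find(2) -> no change; set of 2 is {2}
Step 11: find(1) -> no change; set of 1 is {0, 1, 4}
Step 12: union(4, 0) -> already same set; set of 4 now {0, 1, 4}
Component of 4: {0, 1, 4}

Answer: 0, 1, 4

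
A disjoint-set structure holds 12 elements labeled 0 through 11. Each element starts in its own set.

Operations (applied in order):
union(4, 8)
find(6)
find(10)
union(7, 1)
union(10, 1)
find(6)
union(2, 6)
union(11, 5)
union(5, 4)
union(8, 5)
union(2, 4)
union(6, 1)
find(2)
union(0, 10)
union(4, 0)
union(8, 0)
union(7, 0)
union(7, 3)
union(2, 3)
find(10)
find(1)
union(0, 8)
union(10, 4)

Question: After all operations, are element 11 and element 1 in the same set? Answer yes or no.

Step 1: union(4, 8) -> merged; set of 4 now {4, 8}
Step 2: find(6) -> no change; set of 6 is {6}
Step 3: find(10) -> no change; set of 10 is {10}
Step 4: union(7, 1) -> merged; set of 7 now {1, 7}
Step 5: union(10, 1) -> merged; set of 10 now {1, 7, 10}
Step 6: find(6) -> no change; set of 6 is {6}
Step 7: union(2, 6) -> merged; set of 2 now {2, 6}
Step 8: union(11, 5) -> merged; set of 11 now {5, 11}
Step 9: union(5, 4) -> merged; set of 5 now {4, 5, 8, 11}
Step 10: union(8, 5) -> already same set; set of 8 now {4, 5, 8, 11}
Step 11: union(2, 4) -> merged; set of 2 now {2, 4, 5, 6, 8, 11}
Step 12: union(6, 1) -> merged; set of 6 now {1, 2, 4, 5, 6, 7, 8, 10, 11}
Step 13: find(2) -> no change; set of 2 is {1, 2, 4, 5, 6, 7, 8, 10, 11}
Step 14: union(0, 10) -> merged; set of 0 now {0, 1, 2, 4, 5, 6, 7, 8, 10, 11}
Step 15: union(4, 0) -> already same set; set of 4 now {0, 1, 2, 4, 5, 6, 7, 8, 10, 11}
Step 16: union(8, 0) -> already same set; set of 8 now {0, 1, 2, 4, 5, 6, 7, 8, 10, 11}
Step 17: union(7, 0) -> already same set; set of 7 now {0, 1, 2, 4, 5, 6, 7, 8, 10, 11}
Step 18: union(7, 3) -> merged; set of 7 now {0, 1, 2, 3, 4, 5, 6, 7, 8, 10, 11}
Step 19: union(2, 3) -> already same set; set of 2 now {0, 1, 2, 3, 4, 5, 6, 7, 8, 10, 11}
Step 20: find(10) -> no change; set of 10 is {0, 1, 2, 3, 4, 5, 6, 7, 8, 10, 11}
Step 21: find(1) -> no change; set of 1 is {0, 1, 2, 3, 4, 5, 6, 7, 8, 10, 11}
Step 22: union(0, 8) -> already same set; set of 0 now {0, 1, 2, 3, 4, 5, 6, 7, 8, 10, 11}
Step 23: union(10, 4) -> already same set; set of 10 now {0, 1, 2, 3, 4, 5, 6, 7, 8, 10, 11}
Set of 11: {0, 1, 2, 3, 4, 5, 6, 7, 8, 10, 11}; 1 is a member.

Answer: yes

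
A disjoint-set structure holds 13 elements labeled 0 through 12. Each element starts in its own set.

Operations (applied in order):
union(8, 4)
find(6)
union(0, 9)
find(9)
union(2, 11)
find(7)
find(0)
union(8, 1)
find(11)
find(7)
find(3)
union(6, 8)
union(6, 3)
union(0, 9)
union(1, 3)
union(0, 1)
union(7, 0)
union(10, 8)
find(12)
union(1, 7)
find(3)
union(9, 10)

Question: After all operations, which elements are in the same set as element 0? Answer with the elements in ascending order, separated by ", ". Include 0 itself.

Step 1: union(8, 4) -> merged; set of 8 now {4, 8}
Step 2: find(6) -> no change; set of 6 is {6}
Step 3: union(0, 9) -> merged; set of 0 now {0, 9}
Step 4: find(9) -> no change; set of 9 is {0, 9}
Step 5: union(2, 11) -> merged; set of 2 now {2, 11}
Step 6: find(7) -> no change; set of 7 is {7}
Step 7: find(0) -> no change; set of 0 is {0, 9}
Step 8: union(8, 1) -> merged; set of 8 now {1, 4, 8}
Step 9: find(11) -> no change; set of 11 is {2, 11}
Step 10: find(7) -> no change; set of 7 is {7}
Step 11: find(3) -> no change; set of 3 is {3}
Step 12: union(6, 8) -> merged; set of 6 now {1, 4, 6, 8}
Step 13: union(6, 3) -> merged; set of 6 now {1, 3, 4, 6, 8}
Step 14: union(0, 9) -> already same set; set of 0 now {0, 9}
Step 15: union(1, 3) -> already same set; set of 1 now {1, 3, 4, 6, 8}
Step 16: union(0, 1) -> merged; set of 0 now {0, 1, 3, 4, 6, 8, 9}
Step 17: union(7, 0) -> merged; set of 7 now {0, 1, 3, 4, 6, 7, 8, 9}
Step 18: union(10, 8) -> merged; set of 10 now {0, 1, 3, 4, 6, 7, 8, 9, 10}
Step 19: find(12) -> no change; set of 12 is {12}
Step 20: union(1, 7) -> already same set; set of 1 now {0, 1, 3, 4, 6, 7, 8, 9, 10}
Step 21: find(3) -> no change; set of 3 is {0, 1, 3, 4, 6, 7, 8, 9, 10}
Step 22: union(9, 10) -> already same set; set of 9 now {0, 1, 3, 4, 6, 7, 8, 9, 10}
Component of 0: {0, 1, 3, 4, 6, 7, 8, 9, 10}

Answer: 0, 1, 3, 4, 6, 7, 8, 9, 10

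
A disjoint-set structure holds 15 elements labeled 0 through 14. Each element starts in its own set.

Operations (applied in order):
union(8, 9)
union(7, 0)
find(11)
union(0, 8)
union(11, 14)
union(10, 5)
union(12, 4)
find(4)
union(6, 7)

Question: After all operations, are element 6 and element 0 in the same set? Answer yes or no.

Answer: yes

Derivation:
Step 1: union(8, 9) -> merged; set of 8 now {8, 9}
Step 2: union(7, 0) -> merged; set of 7 now {0, 7}
Step 3: find(11) -> no change; set of 11 is {11}
Step 4: union(0, 8) -> merged; set of 0 now {0, 7, 8, 9}
Step 5: union(11, 14) -> merged; set of 11 now {11, 14}
Step 6: union(10, 5) -> merged; set of 10 now {5, 10}
Step 7: union(12, 4) -> merged; set of 12 now {4, 12}
Step 8: find(4) -> no change; set of 4 is {4, 12}
Step 9: union(6, 7) -> merged; set of 6 now {0, 6, 7, 8, 9}
Set of 6: {0, 6, 7, 8, 9}; 0 is a member.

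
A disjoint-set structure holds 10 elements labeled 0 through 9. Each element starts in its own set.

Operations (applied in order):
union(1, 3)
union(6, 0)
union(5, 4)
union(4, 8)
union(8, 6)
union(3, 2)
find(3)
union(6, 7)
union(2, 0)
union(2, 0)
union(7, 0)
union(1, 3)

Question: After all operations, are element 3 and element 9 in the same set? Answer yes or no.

Answer: no

Derivation:
Step 1: union(1, 3) -> merged; set of 1 now {1, 3}
Step 2: union(6, 0) -> merged; set of 6 now {0, 6}
Step 3: union(5, 4) -> merged; set of 5 now {4, 5}
Step 4: union(4, 8) -> merged; set of 4 now {4, 5, 8}
Step 5: union(8, 6) -> merged; set of 8 now {0, 4, 5, 6, 8}
Step 6: union(3, 2) -> merged; set of 3 now {1, 2, 3}
Step 7: find(3) -> no change; set of 3 is {1, 2, 3}
Step 8: union(6, 7) -> merged; set of 6 now {0, 4, 5, 6, 7, 8}
Step 9: union(2, 0) -> merged; set of 2 now {0, 1, 2, 3, 4, 5, 6, 7, 8}
Step 10: union(2, 0) -> already same set; set of 2 now {0, 1, 2, 3, 4, 5, 6, 7, 8}
Step 11: union(7, 0) -> already same set; set of 7 now {0, 1, 2, 3, 4, 5, 6, 7, 8}
Step 12: union(1, 3) -> already same set; set of 1 now {0, 1, 2, 3, 4, 5, 6, 7, 8}
Set of 3: {0, 1, 2, 3, 4, 5, 6, 7, 8}; 9 is not a member.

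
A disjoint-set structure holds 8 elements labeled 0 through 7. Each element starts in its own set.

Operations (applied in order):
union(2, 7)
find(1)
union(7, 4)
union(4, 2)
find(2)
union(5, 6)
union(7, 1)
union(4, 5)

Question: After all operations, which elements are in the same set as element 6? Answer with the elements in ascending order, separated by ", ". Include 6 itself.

Answer: 1, 2, 4, 5, 6, 7

Derivation:
Step 1: union(2, 7) -> merged; set of 2 now {2, 7}
Step 2: find(1) -> no change; set of 1 is {1}
Step 3: union(7, 4) -> merged; set of 7 now {2, 4, 7}
Step 4: union(4, 2) -> already same set; set of 4 now {2, 4, 7}
Step 5: find(2) -> no change; set of 2 is {2, 4, 7}
Step 6: union(5, 6) -> merged; set of 5 now {5, 6}
Step 7: union(7, 1) -> merged; set of 7 now {1, 2, 4, 7}
Step 8: union(4, 5) -> merged; set of 4 now {1, 2, 4, 5, 6, 7}
Component of 6: {1, 2, 4, 5, 6, 7}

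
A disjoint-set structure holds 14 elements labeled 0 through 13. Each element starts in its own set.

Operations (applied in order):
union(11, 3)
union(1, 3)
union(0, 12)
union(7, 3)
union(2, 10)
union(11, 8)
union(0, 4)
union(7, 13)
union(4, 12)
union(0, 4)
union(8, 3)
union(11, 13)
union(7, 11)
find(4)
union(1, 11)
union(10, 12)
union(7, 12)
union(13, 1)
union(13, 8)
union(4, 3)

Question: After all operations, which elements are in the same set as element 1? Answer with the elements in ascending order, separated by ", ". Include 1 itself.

Step 1: union(11, 3) -> merged; set of 11 now {3, 11}
Step 2: union(1, 3) -> merged; set of 1 now {1, 3, 11}
Step 3: union(0, 12) -> merged; set of 0 now {0, 12}
Step 4: union(7, 3) -> merged; set of 7 now {1, 3, 7, 11}
Step 5: union(2, 10) -> merged; set of 2 now {2, 10}
Step 6: union(11, 8) -> merged; set of 11 now {1, 3, 7, 8, 11}
Step 7: union(0, 4) -> merged; set of 0 now {0, 4, 12}
Step 8: union(7, 13) -> merged; set of 7 now {1, 3, 7, 8, 11, 13}
Step 9: union(4, 12) -> already same set; set of 4 now {0, 4, 12}
Step 10: union(0, 4) -> already same set; set of 0 now {0, 4, 12}
Step 11: union(8, 3) -> already same set; set of 8 now {1, 3, 7, 8, 11, 13}
Step 12: union(11, 13) -> already same set; set of 11 now {1, 3, 7, 8, 11, 13}
Step 13: union(7, 11) -> already same set; set of 7 now {1, 3, 7, 8, 11, 13}
Step 14: find(4) -> no change; set of 4 is {0, 4, 12}
Step 15: union(1, 11) -> already same set; set of 1 now {1, 3, 7, 8, 11, 13}
Step 16: union(10, 12) -> merged; set of 10 now {0, 2, 4, 10, 12}
Step 17: union(7, 12) -> merged; set of 7 now {0, 1, 2, 3, 4, 7, 8, 10, 11, 12, 13}
Step 18: union(13, 1) -> already same set; set of 13 now {0, 1, 2, 3, 4, 7, 8, 10, 11, 12, 13}
Step 19: union(13, 8) -> already same set; set of 13 now {0, 1, 2, 3, 4, 7, 8, 10, 11, 12, 13}
Step 20: union(4, 3) -> already same set; set of 4 now {0, 1, 2, 3, 4, 7, 8, 10, 11, 12, 13}
Component of 1: {0, 1, 2, 3, 4, 7, 8, 10, 11, 12, 13}

Answer: 0, 1, 2, 3, 4, 7, 8, 10, 11, 12, 13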